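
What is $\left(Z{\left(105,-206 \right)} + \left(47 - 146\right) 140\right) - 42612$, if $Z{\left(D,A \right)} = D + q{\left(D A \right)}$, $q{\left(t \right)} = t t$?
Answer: $467800533$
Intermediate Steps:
$q{\left(t \right)} = t^{2}$
$Z{\left(D,A \right)} = D + A^{2} D^{2}$ ($Z{\left(D,A \right)} = D + \left(D A\right)^{2} = D + \left(A D\right)^{2} = D + A^{2} D^{2}$)
$\left(Z{\left(105,-206 \right)} + \left(47 - 146\right) 140\right) - 42612 = \left(105 \left(1 + 105 \left(-206\right)^{2}\right) + \left(47 - 146\right) 140\right) - 42612 = \left(105 \left(1 + 105 \cdot 42436\right) - 13860\right) - 42612 = \left(105 \left(1 + 4455780\right) - 13860\right) - 42612 = \left(105 \cdot 4455781 - 13860\right) - 42612 = \left(467857005 - 13860\right) - 42612 = 467843145 - 42612 = 467800533$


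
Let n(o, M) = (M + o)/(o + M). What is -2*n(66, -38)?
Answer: -2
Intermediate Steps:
n(o, M) = 1 (n(o, M) = (M + o)/(M + o) = 1)
-2*n(66, -38) = -2*1 = -2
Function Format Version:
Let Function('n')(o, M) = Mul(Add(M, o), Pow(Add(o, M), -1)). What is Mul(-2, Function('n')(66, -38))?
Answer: -2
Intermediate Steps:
Function('n')(o, M) = 1 (Function('n')(o, M) = Mul(Add(M, o), Pow(Add(M, o), -1)) = 1)
Mul(-2, Function('n')(66, -38)) = Mul(-2, 1) = -2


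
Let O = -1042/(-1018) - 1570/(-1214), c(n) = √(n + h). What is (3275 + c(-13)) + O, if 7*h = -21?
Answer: 1012569637/308963 + 4*I ≈ 3277.3 + 4.0*I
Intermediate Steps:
h = -3 (h = (⅐)*(-21) = -3)
c(n) = √(-3 + n) (c(n) = √(n - 3) = √(-3 + n))
O = 715812/308963 (O = -1042*(-1/1018) - 1570*(-1/1214) = 521/509 + 785/607 = 715812/308963 ≈ 2.3168)
(3275 + c(-13)) + O = (3275 + √(-3 - 13)) + 715812/308963 = (3275 + √(-16)) + 715812/308963 = (3275 + 4*I) + 715812/308963 = 1012569637/308963 + 4*I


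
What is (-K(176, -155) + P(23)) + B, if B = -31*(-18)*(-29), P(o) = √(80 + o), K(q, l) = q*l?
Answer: 11098 + √103 ≈ 11108.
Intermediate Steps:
K(q, l) = l*q
B = -16182 (B = 558*(-29) = -16182)
(-K(176, -155) + P(23)) + B = (-(-155)*176 + √(80 + 23)) - 16182 = (-1*(-27280) + √103) - 16182 = (27280 + √103) - 16182 = 11098 + √103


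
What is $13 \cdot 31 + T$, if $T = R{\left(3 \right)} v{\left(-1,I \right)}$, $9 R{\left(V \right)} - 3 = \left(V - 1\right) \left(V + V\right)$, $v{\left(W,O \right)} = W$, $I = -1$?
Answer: $\frac{1204}{3} \approx 401.33$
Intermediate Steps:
$R{\left(V \right)} = \frac{1}{3} + \frac{2 V \left(-1 + V\right)}{9}$ ($R{\left(V \right)} = \frac{1}{3} + \frac{\left(V - 1\right) \left(V + V\right)}{9} = \frac{1}{3} + \frac{\left(-1 + V\right) 2 V}{9} = \frac{1}{3} + \frac{2 V \left(-1 + V\right)}{9}$)
$T = - \frac{5}{3}$ ($T = \left(\frac{1}{3} - \frac{2}{3} + \frac{2 \cdot 3^{2}}{9}\right) \left(-1\right) = \left(\frac{1}{3} - \frac{2}{3} + \frac{2}{9} \cdot 9\right) \left(-1\right) = \left(\frac{1}{3} - \frac{2}{3} + 2\right) \left(-1\right) = \frac{5}{3} \left(-1\right) = - \frac{5}{3} \approx -1.6667$)
$13 \cdot 31 + T = 13 \cdot 31 - \frac{5}{3} = 403 - \frac{5}{3} = \frac{1204}{3}$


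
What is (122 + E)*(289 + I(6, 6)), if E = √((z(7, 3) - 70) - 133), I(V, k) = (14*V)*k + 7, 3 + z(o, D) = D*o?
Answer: 97600 + 800*I*√185 ≈ 97600.0 + 10881.0*I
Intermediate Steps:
z(o, D) = -3 + D*o
I(V, k) = 7 + 14*V*k (I(V, k) = 14*V*k + 7 = 7 + 14*V*k)
E = I*√185 (E = √(((-3 + 3*7) - 70) - 133) = √(((-3 + 21) - 70) - 133) = √((18 - 70) - 133) = √(-52 - 133) = √(-185) = I*√185 ≈ 13.601*I)
(122 + E)*(289 + I(6, 6)) = (122 + I*√185)*(289 + (7 + 14*6*6)) = (122 + I*√185)*(289 + (7 + 504)) = (122 + I*√185)*(289 + 511) = (122 + I*√185)*800 = 97600 + 800*I*√185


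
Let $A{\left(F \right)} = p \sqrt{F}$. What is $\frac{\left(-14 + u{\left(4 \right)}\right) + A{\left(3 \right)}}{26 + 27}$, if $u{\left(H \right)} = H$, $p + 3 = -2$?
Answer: $- \frac{10}{53} - \frac{5 \sqrt{3}}{53} \approx -0.35208$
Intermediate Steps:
$p = -5$ ($p = -3 - 2 = -5$)
$A{\left(F \right)} = - 5 \sqrt{F}$
$\frac{\left(-14 + u{\left(4 \right)}\right) + A{\left(3 \right)}}{26 + 27} = \frac{\left(-14 + 4\right) - 5 \sqrt{3}}{26 + 27} = \frac{-10 - 5 \sqrt{3}}{53} = \left(-10 - 5 \sqrt{3}\right) \frac{1}{53} = - \frac{10}{53} - \frac{5 \sqrt{3}}{53}$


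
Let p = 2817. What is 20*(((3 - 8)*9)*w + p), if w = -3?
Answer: 59040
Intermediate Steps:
20*(((3 - 8)*9)*w + p) = 20*(((3 - 8)*9)*(-3) + 2817) = 20*(-5*9*(-3) + 2817) = 20*(-45*(-3) + 2817) = 20*(135 + 2817) = 20*2952 = 59040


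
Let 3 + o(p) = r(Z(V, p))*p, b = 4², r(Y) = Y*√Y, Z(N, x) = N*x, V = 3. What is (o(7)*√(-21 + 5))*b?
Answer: I*(-192 + 9408*√21) ≈ 42921.0*I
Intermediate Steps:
r(Y) = Y^(3/2)
b = 16
o(p) = -3 + 3*√3*p^(5/2) (o(p) = -3 + (3*p)^(3/2)*p = -3 + (3*√3*p^(3/2))*p = -3 + 3*√3*p^(5/2))
(o(7)*√(-21 + 5))*b = ((-3 + 3*√3*7^(5/2))*√(-21 + 5))*16 = ((-3 + 3*√3*(49*√7))*√(-16))*16 = ((-3 + 147*√21)*(4*I))*16 = (4*I*(-3 + 147*√21))*16 = 64*I*(-3 + 147*√21)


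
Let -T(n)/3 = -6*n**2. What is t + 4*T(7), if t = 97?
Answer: 3625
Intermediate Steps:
T(n) = 18*n**2 (T(n) = -(-18)*n**2 = 18*n**2)
t + 4*T(7) = 97 + 4*(18*7**2) = 97 + 4*(18*49) = 97 + 4*882 = 97 + 3528 = 3625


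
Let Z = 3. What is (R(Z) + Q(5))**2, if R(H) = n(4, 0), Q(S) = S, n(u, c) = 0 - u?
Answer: 1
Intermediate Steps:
n(u, c) = -u
R(H) = -4 (R(H) = -1*4 = -4)
(R(Z) + Q(5))**2 = (-4 + 5)**2 = 1**2 = 1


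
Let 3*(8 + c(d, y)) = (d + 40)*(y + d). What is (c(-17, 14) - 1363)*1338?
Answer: -1865172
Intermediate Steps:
c(d, y) = -8 + (40 + d)*(d + y)/3 (c(d, y) = -8 + ((d + 40)*(y + d))/3 = -8 + ((40 + d)*(d + y))/3 = -8 + (40 + d)*(d + y)/3)
(c(-17, 14) - 1363)*1338 = ((-8 + (⅓)*(-17)² + (40/3)*(-17) + (40/3)*14 + (⅓)*(-17)*14) - 1363)*1338 = ((-8 + (⅓)*289 - 680/3 + 560/3 - 238/3) - 1363)*1338 = ((-8 + 289/3 - 680/3 + 560/3 - 238/3) - 1363)*1338 = (-31 - 1363)*1338 = -1394*1338 = -1865172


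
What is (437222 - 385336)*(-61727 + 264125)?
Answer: 10501622628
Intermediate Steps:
(437222 - 385336)*(-61727 + 264125) = 51886*202398 = 10501622628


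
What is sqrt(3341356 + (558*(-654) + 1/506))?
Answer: sqrt(762071695770)/506 ≈ 1725.2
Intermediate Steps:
sqrt(3341356 + (558*(-654) + 1/506)) = sqrt(3341356 + (-364932 + 1/506)) = sqrt(3341356 - 184655591/506) = sqrt(1506070545/506) = sqrt(762071695770)/506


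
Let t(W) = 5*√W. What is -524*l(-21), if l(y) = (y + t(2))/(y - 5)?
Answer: -5502/13 + 1310*√2/13 ≈ -280.72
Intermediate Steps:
l(y) = (y + 5*√2)/(-5 + y) (l(y) = (y + 5*√2)/(y - 5) = (y + 5*√2)/(-5 + y))
-524*l(-21) = -524*(-21 + 5*√2)/(-5 - 21) = -524*(-21 + 5*√2)/(-26) = -(-262)*(-21 + 5*√2)/13 = -524*(21/26 - 5*√2/26) = -5502/13 + 1310*√2/13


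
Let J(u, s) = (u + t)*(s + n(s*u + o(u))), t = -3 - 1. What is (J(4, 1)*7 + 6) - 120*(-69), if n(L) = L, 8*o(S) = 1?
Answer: 8286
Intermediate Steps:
o(S) = ⅛ (o(S) = (⅛)*1 = ⅛)
t = -4
J(u, s) = (-4 + u)*(⅛ + s + s*u) (J(u, s) = (u - 4)*(s + (s*u + ⅛)) = (-4 + u)*(s + (⅛ + s*u)) = (-4 + u)*(⅛ + s + s*u))
(J(4, 1)*7 + 6) - 120*(-69) = ((-½ - 4*1 + (⅛)*4 + 1*4² - 3*1*4)*7 + 6) - 120*(-69) = ((-½ - 4 + ½ + 1*16 - 12)*7 + 6) + 8280 = ((-½ - 4 + ½ + 16 - 12)*7 + 6) + 8280 = (0*7 + 6) + 8280 = (0 + 6) + 8280 = 6 + 8280 = 8286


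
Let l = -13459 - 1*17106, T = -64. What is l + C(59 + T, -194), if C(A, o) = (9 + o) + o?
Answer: -30944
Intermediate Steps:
C(A, o) = 9 + 2*o
l = -30565 (l = -13459 - 17106 = -30565)
l + C(59 + T, -194) = -30565 + (9 + 2*(-194)) = -30565 + (9 - 388) = -30565 - 379 = -30944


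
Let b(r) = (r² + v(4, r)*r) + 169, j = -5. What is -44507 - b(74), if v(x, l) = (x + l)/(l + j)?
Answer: -1155420/23 ≈ -50236.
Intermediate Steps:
v(x, l) = (l + x)/(-5 + l) (v(x, l) = (x + l)/(l - 5) = (l + x)/(-5 + l))
b(r) = 169 + r² + r*(4 + r)/(-5 + r) (b(r) = (r² + ((r + 4)/(-5 + r))*r) + 169 = (r² + ((4 + r)/(-5 + r))*r) + 169 = (r² + r*(4 + r)/(-5 + r)) + 169 = 169 + r² + r*(4 + r)/(-5 + r))
-44507 - b(74) = -44507 - (74*(4 + 74) + (-5 + 74)*(169 + 74²))/(-5 + 74) = -44507 - (74*78 + 69*(169 + 5476))/69 = -44507 - (5772 + 69*5645)/69 = -44507 - (5772 + 389505)/69 = -44507 - 395277/69 = -44507 - 1*131759/23 = -44507 - 131759/23 = -1155420/23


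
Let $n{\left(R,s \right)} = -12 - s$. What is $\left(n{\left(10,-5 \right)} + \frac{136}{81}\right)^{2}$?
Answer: $\frac{185761}{6561} \approx 28.313$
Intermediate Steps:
$\left(n{\left(10,-5 \right)} + \frac{136}{81}\right)^{2} = \left(\left(-12 - -5\right) + \frac{136}{81}\right)^{2} = \left(\left(-12 + 5\right) + 136 \cdot \frac{1}{81}\right)^{2} = \left(-7 + \frac{136}{81}\right)^{2} = \left(- \frac{431}{81}\right)^{2} = \frac{185761}{6561}$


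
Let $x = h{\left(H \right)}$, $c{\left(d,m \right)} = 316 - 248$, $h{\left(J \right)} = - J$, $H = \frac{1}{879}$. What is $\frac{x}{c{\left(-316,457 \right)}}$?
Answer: $- \frac{1}{59772} \approx -1.673 \cdot 10^{-5}$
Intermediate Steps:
$H = \frac{1}{879} \approx 0.0011377$
$c{\left(d,m \right)} = 68$
$x = - \frac{1}{879}$ ($x = \left(-1\right) \frac{1}{879} = - \frac{1}{879} \approx -0.0011377$)
$\frac{x}{c{\left(-316,457 \right)}} = - \frac{1}{879 \cdot 68} = \left(- \frac{1}{879}\right) \frac{1}{68} = - \frac{1}{59772}$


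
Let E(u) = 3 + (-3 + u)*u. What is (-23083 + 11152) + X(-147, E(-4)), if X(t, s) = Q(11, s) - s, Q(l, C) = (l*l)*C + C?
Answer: -8180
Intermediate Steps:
E(u) = 3 + u*(-3 + u)
Q(l, C) = C + C*l**2 (Q(l, C) = l**2*C + C = C*l**2 + C = C + C*l**2)
X(t, s) = 121*s (X(t, s) = s*(1 + 11**2) - s = s*(1 + 121) - s = s*122 - s = 122*s - s = 121*s)
(-23083 + 11152) + X(-147, E(-4)) = (-23083 + 11152) + 121*(3 + (-4)**2 - 3*(-4)) = -11931 + 121*(3 + 16 + 12) = -11931 + 121*31 = -11931 + 3751 = -8180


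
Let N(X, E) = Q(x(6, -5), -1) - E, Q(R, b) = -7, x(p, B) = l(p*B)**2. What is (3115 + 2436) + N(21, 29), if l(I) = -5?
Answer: 5515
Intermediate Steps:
x(p, B) = 25 (x(p, B) = (-5)**2 = 25)
N(X, E) = -7 - E
(3115 + 2436) + N(21, 29) = (3115 + 2436) + (-7 - 1*29) = 5551 + (-7 - 29) = 5551 - 36 = 5515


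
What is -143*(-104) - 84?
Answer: 14788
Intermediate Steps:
-143*(-104) - 84 = 14872 - 84 = 14788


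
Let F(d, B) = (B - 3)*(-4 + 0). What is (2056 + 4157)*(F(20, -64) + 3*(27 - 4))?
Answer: 2093781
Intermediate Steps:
F(d, B) = 12 - 4*B (F(d, B) = (-3 + B)*(-4) = 12 - 4*B)
(2056 + 4157)*(F(20, -64) + 3*(27 - 4)) = (2056 + 4157)*((12 - 4*(-64)) + 3*(27 - 4)) = 6213*((12 + 256) + 3*23) = 6213*(268 + 69) = 6213*337 = 2093781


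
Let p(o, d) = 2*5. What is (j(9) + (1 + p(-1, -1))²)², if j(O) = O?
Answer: 16900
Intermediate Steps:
p(o, d) = 10
(j(9) + (1 + p(-1, -1))²)² = (9 + (1 + 10)²)² = (9 + 11²)² = (9 + 121)² = 130² = 16900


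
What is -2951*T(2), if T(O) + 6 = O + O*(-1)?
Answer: 17706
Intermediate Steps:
T(O) = -6 (T(O) = -6 + (O + O*(-1)) = -6 + (O - O) = -6 + 0 = -6)
-2951*T(2) = -2951*(-6) = 17706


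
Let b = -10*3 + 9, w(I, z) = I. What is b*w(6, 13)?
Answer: -126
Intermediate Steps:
b = -21 (b = -30 + 9 = -21)
b*w(6, 13) = -21*6 = -126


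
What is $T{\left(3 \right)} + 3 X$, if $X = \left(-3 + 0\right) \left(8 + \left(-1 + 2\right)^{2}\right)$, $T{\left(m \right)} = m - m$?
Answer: $-81$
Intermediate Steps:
$T{\left(m \right)} = 0$
$X = -27$ ($X = - 3 \left(8 + 1^{2}\right) = - 3 \left(8 + 1\right) = \left(-3\right) 9 = -27$)
$T{\left(3 \right)} + 3 X = 0 + 3 \left(-27\right) = 0 - 81 = -81$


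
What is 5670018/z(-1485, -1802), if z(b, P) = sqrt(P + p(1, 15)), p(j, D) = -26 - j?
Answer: -96102*I*sqrt(1829)/31 ≈ -1.3258e+5*I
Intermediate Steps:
z(b, P) = sqrt(-27 + P) (z(b, P) = sqrt(P + (-26 - 1*1)) = sqrt(P + (-26 - 1)) = sqrt(P - 27) = sqrt(-27 + P))
5670018/z(-1485, -1802) = 5670018/(sqrt(-27 - 1802)) = 5670018/(sqrt(-1829)) = 5670018/((I*sqrt(1829))) = 5670018*(-I*sqrt(1829)/1829) = -96102*I*sqrt(1829)/31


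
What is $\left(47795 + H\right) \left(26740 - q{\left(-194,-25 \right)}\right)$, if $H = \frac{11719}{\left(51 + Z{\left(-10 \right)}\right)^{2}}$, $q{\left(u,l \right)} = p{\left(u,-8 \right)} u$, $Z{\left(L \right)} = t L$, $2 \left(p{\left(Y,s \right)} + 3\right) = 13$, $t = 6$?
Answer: $\frac{106471102766}{81} \approx 1.3145 \cdot 10^{9}$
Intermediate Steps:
$p{\left(Y,s \right)} = \frac{7}{2}$ ($p{\left(Y,s \right)} = -3 + \frac{1}{2} \cdot 13 = -3 + \frac{13}{2} = \frac{7}{2}$)
$Z{\left(L \right)} = 6 L$
$q{\left(u,l \right)} = \frac{7 u}{2}$
$H = \frac{11719}{81}$ ($H = \frac{11719}{\left(51 + 6 \left(-10\right)\right)^{2}} = \frac{11719}{\left(51 - 60\right)^{2}} = \frac{11719}{\left(-9\right)^{2}} = \frac{11719}{81} \approx 144.68$)
$\left(47795 + H\right) \left(26740 - q{\left(-194,-25 \right)}\right) = \left(47795 + \frac{11719}{81}\right) \left(26740 - \frac{7}{2} \left(-194\right)\right) = \frac{3883114 \left(26740 - -679\right)}{81} = \frac{3883114 \left(26740 + 679\right)}{81} = \frac{3883114}{81} \cdot 27419 = \frac{106471102766}{81}$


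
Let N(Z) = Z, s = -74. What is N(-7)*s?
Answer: 518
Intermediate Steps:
N(-7)*s = -7*(-74) = 518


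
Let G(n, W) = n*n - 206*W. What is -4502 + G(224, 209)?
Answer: 2620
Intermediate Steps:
G(n, W) = n**2 - 206*W
-4502 + G(224, 209) = -4502 + (224**2 - 206*209) = -4502 + (50176 - 43054) = -4502 + 7122 = 2620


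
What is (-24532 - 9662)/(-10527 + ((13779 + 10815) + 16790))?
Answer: -34194/30857 ≈ -1.1081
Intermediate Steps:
(-24532 - 9662)/(-10527 + ((13779 + 10815) + 16790)) = -34194/(-10527 + (24594 + 16790)) = -34194/(-10527 + 41384) = -34194/30857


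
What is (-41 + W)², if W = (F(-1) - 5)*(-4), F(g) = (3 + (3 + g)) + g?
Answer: 1369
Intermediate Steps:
F(g) = 6 + 2*g (F(g) = (6 + g) + g = 6 + 2*g)
W = 4 (W = ((6 + 2*(-1)) - 5)*(-4) = ((6 - 2) - 5)*(-4) = (4 - 5)*(-4) = -1*(-4) = 4)
(-41 + W)² = (-41 + 4)² = (-37)² = 1369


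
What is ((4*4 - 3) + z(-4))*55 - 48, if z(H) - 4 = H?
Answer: 667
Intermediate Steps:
z(H) = 4 + H
((4*4 - 3) + z(-4))*55 - 48 = ((4*4 - 3) + (4 - 4))*55 - 48 = ((16 - 3) + 0)*55 - 48 = (13 + 0)*55 - 48 = 13*55 - 48 = 715 - 48 = 667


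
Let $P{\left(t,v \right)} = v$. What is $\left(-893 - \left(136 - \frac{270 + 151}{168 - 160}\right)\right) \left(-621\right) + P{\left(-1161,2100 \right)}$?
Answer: $\frac{4867431}{8} \approx 6.0843 \cdot 10^{5}$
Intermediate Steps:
$\left(-893 - \left(136 - \frac{270 + 151}{168 - 160}\right)\right) \left(-621\right) + P{\left(-1161,2100 \right)} = \left(-893 - \left(136 - \frac{270 + 151}{168 - 160}\right)\right) \left(-621\right) + 2100 = \left(-893 - \left(136 - \frac{421}{8}\right)\right) \left(-621\right) + 2100 = \left(-893 + \left(421 \cdot \frac{1}{8} - 136\right)\right) \left(-621\right) + 2100 = \left(-893 + \left(\frac{421}{8} - 136\right)\right) \left(-621\right) + 2100 = \left(-893 - \frac{667}{8}\right) \left(-621\right) + 2100 = \left(- \frac{7811}{8}\right) \left(-621\right) + 2100 = \frac{4850631}{8} + 2100 = \frac{4867431}{8}$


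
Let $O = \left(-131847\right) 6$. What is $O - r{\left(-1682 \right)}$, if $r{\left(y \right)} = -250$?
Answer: $-790832$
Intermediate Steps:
$O = -791082$
$O - r{\left(-1682 \right)} = -791082 - -250 = -791082 + 250 = -790832$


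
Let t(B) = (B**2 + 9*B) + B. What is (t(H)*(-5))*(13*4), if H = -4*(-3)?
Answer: -68640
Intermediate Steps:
H = 12
t(B) = B**2 + 10*B
(t(H)*(-5))*(13*4) = ((12*(10 + 12))*(-5))*(13*4) = ((12*22)*(-5))*52 = (264*(-5))*52 = -1320*52 = -68640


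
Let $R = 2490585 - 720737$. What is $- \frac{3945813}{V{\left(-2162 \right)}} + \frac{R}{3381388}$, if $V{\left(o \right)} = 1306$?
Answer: $- \frac{3335003326739}{1104023182} \approx -3020.8$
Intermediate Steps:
$R = 1769848$
$- \frac{3945813}{V{\left(-2162 \right)}} + \frac{R}{3381388} = - \frac{3945813}{1306} + \frac{1769848}{3381388} = \left(-3945813\right) \frac{1}{1306} + 1769848 \cdot \frac{1}{3381388} = - \frac{3945813}{1306} + \frac{442462}{845347} = - \frac{3335003326739}{1104023182}$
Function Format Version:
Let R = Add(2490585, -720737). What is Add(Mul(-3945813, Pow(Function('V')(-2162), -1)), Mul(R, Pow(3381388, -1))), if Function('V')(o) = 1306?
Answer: Rational(-3335003326739, 1104023182) ≈ -3020.8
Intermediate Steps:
R = 1769848
Add(Mul(-3945813, Pow(Function('V')(-2162), -1)), Mul(R, Pow(3381388, -1))) = Add(Mul(-3945813, Pow(1306, -1)), Mul(1769848, Pow(3381388, -1))) = Add(Mul(-3945813, Rational(1, 1306)), Mul(1769848, Rational(1, 3381388))) = Add(Rational(-3945813, 1306), Rational(442462, 845347)) = Rational(-3335003326739, 1104023182)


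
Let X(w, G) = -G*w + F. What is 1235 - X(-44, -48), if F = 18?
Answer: 3329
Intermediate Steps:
X(w, G) = 18 - G*w (X(w, G) = -G*w + 18 = 18 - G*w)
1235 - X(-44, -48) = 1235 - (18 - 1*(-48)*(-44)) = 1235 - (18 - 2112) = 1235 - 1*(-2094) = 1235 + 2094 = 3329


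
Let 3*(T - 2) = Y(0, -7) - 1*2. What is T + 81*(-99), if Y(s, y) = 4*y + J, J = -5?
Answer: -24086/3 ≈ -8028.7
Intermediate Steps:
Y(s, y) = -5 + 4*y (Y(s, y) = 4*y - 5 = -5 + 4*y)
T = -29/3 (T = 2 + ((-5 + 4*(-7)) - 1*2)/3 = 2 + ((-5 - 28) - 2)/3 = 2 + (-33 - 2)/3 = 2 + (⅓)*(-35) = 2 - 35/3 = -29/3 ≈ -9.6667)
T + 81*(-99) = -29/3 + 81*(-99) = -29/3 - 8019 = -24086/3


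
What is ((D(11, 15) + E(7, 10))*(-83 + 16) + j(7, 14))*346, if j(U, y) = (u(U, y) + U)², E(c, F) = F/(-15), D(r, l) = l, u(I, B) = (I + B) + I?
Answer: 274724/3 ≈ 91575.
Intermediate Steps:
u(I, B) = B + 2*I (u(I, B) = (B + I) + I = B + 2*I)
E(c, F) = -F/15 (E(c, F) = F*(-1/15) = -F/15)
j(U, y) = (y + 3*U)² (j(U, y) = ((y + 2*U) + U)² = (y + 3*U)²)
((D(11, 15) + E(7, 10))*(-83 + 16) + j(7, 14))*346 = ((15 - 1/15*10)*(-83 + 16) + (14 + 3*7)²)*346 = ((15 - ⅔)*(-67) + (14 + 21)²)*346 = ((43/3)*(-67) + 35²)*346 = (-2881/3 + 1225)*346 = (794/3)*346 = 274724/3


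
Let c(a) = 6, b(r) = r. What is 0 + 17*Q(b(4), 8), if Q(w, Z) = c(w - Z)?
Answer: 102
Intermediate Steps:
Q(w, Z) = 6
0 + 17*Q(b(4), 8) = 0 + 17*6 = 0 + 102 = 102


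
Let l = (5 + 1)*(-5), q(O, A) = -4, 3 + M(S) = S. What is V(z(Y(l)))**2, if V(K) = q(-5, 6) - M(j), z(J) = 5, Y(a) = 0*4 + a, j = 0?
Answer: 1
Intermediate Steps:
M(S) = -3 + S
l = -30 (l = 6*(-5) = -30)
Y(a) = a (Y(a) = 0 + a = a)
V(K) = -1 (V(K) = -4 - (-3 + 0) = -4 - 1*(-3) = -4 + 3 = -1)
V(z(Y(l)))**2 = (-1)**2 = 1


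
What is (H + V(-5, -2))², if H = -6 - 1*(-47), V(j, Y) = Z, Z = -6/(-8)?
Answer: 27889/16 ≈ 1743.1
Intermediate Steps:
Z = ¾ (Z = -6*(-⅛) = ¾ ≈ 0.75000)
V(j, Y) = ¾
H = 41 (H = -6 + 47 = 41)
(H + V(-5, -2))² = (41 + ¾)² = (167/4)² = 27889/16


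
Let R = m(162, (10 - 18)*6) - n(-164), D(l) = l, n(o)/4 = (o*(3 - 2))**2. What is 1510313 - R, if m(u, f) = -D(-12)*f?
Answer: 1618473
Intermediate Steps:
n(o) = 4*o**2 (n(o) = 4*(o*(3 - 2))**2 = 4*(o*1)**2 = 4*o**2)
m(u, f) = 12*f (m(u, f) = -(-12)*f = 12*f)
R = -108160 (R = 12*((10 - 18)*6) - 4*(-164)**2 = 12*(-8*6) - 4*26896 = 12*(-48) - 1*107584 = -576 - 107584 = -108160)
1510313 - R = 1510313 - 1*(-108160) = 1510313 + 108160 = 1618473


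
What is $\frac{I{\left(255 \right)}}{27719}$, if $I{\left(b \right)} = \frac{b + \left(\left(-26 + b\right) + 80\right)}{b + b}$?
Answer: $\frac{94}{2356115} \approx 3.9896 \cdot 10^{-5}$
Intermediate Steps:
$I{\left(b \right)} = \frac{54 + 2 b}{2 b}$ ($I{\left(b \right)} = \frac{b + \left(54 + b\right)}{2 b} = \left(54 + 2 b\right) \frac{1}{2 b} = \frac{54 + 2 b}{2 b}$)
$\frac{I{\left(255 \right)}}{27719} = \frac{\frac{1}{255} \left(27 + 255\right)}{27719} = \frac{1}{255} \cdot 282 \cdot \frac{1}{27719} = \frac{94}{85} \cdot \frac{1}{27719} = \frac{94}{2356115}$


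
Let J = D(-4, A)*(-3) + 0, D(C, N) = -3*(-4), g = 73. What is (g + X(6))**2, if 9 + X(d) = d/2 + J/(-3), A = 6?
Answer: 6241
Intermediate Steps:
D(C, N) = 12
J = -36 (J = 12*(-3) + 0 = -36 + 0 = -36)
X(d) = 3 + d/2 (X(d) = -9 + (d/2 - 36/(-3)) = -9 + (d*(1/2) - 36*(-1/3)) = -9 + (d/2 + 12) = -9 + (12 + d/2) = 3 + d/2)
(g + X(6))**2 = (73 + (3 + (1/2)*6))**2 = (73 + (3 + 3))**2 = (73 + 6)**2 = 79**2 = 6241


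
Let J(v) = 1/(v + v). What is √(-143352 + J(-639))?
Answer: I*√26014947694/426 ≈ 378.62*I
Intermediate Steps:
J(v) = 1/(2*v)
√(-143352 + J(-639)) = √(-143352 + (½)/(-639)) = √(-143352 + (½)*(-1/639)) = √(-143352 - 1/1278) = √(-183203857/1278) = I*√26014947694/426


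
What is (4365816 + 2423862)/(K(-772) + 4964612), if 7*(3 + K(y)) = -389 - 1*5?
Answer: 47527746/34751869 ≈ 1.3676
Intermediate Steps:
K(y) = -415/7 (K(y) = -3 + (-389 - 1*5)/7 = -3 + (-389 - 5)/7 = -3 + (⅐)*(-394) = -3 - 394/7 = -415/7)
(4365816 + 2423862)/(K(-772) + 4964612) = (4365816 + 2423862)/(-415/7 + 4964612) = 6789678/(34751869/7) = 6789678*(7/34751869) = 47527746/34751869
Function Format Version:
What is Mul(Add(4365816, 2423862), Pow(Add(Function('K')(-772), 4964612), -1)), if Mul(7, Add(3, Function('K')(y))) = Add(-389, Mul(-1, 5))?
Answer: Rational(47527746, 34751869) ≈ 1.3676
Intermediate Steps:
Function('K')(y) = Rational(-415, 7) (Function('K')(y) = Add(-3, Mul(Rational(1, 7), Add(-389, Mul(-1, 5)))) = Add(-3, Mul(Rational(1, 7), Add(-389, -5))) = Add(-3, Mul(Rational(1, 7), -394)) = Add(-3, Rational(-394, 7)) = Rational(-415, 7))
Mul(Add(4365816, 2423862), Pow(Add(Function('K')(-772), 4964612), -1)) = Mul(Add(4365816, 2423862), Pow(Add(Rational(-415, 7), 4964612), -1)) = Mul(6789678, Pow(Rational(34751869, 7), -1)) = Mul(6789678, Rational(7, 34751869)) = Rational(47527746, 34751869)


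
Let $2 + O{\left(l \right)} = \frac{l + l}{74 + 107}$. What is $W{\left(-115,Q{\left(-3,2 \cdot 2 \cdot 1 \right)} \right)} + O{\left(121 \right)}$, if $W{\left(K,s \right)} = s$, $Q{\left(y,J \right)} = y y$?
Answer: $\frac{1509}{181} \approx 8.337$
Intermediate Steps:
$Q{\left(y,J \right)} = y^{2}$
$O{\left(l \right)} = -2 + \frac{2 l}{181}$ ($O{\left(l \right)} = -2 + \frac{l + l}{74 + 107} = -2 + \frac{2 l}{181}$)
$W{\left(-115,Q{\left(-3,2 \cdot 2 \cdot 1 \right)} \right)} + O{\left(121 \right)} = \left(-3\right)^{2} + \left(-2 + \frac{2}{181} \cdot 121\right) = 9 + \left(-2 + \frac{242}{181}\right) = 9 - \frac{120}{181} = \frac{1509}{181}$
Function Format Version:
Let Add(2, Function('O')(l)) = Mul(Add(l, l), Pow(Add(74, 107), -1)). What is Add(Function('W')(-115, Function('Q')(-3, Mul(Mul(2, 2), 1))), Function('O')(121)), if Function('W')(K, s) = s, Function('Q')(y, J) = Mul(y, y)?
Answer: Rational(1509, 181) ≈ 8.3370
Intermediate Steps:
Function('Q')(y, J) = Pow(y, 2)
Function('O')(l) = Add(-2, Mul(Rational(2, 181), l)) (Function('O')(l) = Add(-2, Mul(Add(l, l), Pow(Add(74, 107), -1))) = Add(-2, Mul(Mul(2, l), Pow(181, -1))) = Add(-2, Mul(Mul(2, l), Rational(1, 181))) = Add(-2, Mul(Rational(2, 181), l)))
Add(Function('W')(-115, Function('Q')(-3, Mul(Mul(2, 2), 1))), Function('O')(121)) = Add(Pow(-3, 2), Add(-2, Mul(Rational(2, 181), 121))) = Add(9, Add(-2, Rational(242, 181))) = Add(9, Rational(-120, 181)) = Rational(1509, 181)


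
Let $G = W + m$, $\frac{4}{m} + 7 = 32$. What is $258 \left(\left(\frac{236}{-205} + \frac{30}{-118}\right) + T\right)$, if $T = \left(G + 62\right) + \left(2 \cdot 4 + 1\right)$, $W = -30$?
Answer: $\frac{620272248}{60475} \approx 10257.0$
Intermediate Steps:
$m = \frac{4}{25}$ ($m = \frac{4}{-7 + 32} = \frac{4}{25} \approx 0.16$)
$G = - \frac{746}{25}$ ($G = -30 + \frac{4}{25} = - \frac{746}{25} \approx -29.84$)
$T = \frac{1029}{25}$ ($T = \left(- \frac{746}{25} + 62\right) + \left(2 \cdot 4 + 1\right) = \frac{804}{25} + \left(8 + 1\right) = \frac{804}{25} + 9 = \frac{1029}{25} \approx 41.16$)
$258 \left(\left(\frac{236}{-205} + \frac{30}{-118}\right) + T\right) = 258 \left(\left(\frac{236}{-205} + \frac{30}{-118}\right) + \frac{1029}{25}\right) = 258 \left(\left(236 \left(- \frac{1}{205}\right) + 30 \left(- \frac{1}{118}\right)\right) + \frac{1029}{25}\right) = 258 \left(\left(- \frac{236}{205} - \frac{15}{59}\right) + \frac{1029}{25}\right) = 258 \left(- \frac{16999}{12095} + \frac{1029}{25}\right) = 258 \cdot \frac{2404156}{60475} = \frac{620272248}{60475}$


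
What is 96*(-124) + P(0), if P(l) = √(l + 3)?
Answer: -11904 + √3 ≈ -11902.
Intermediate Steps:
P(l) = √(3 + l)
96*(-124) + P(0) = 96*(-124) + √(3 + 0) = -11904 + √3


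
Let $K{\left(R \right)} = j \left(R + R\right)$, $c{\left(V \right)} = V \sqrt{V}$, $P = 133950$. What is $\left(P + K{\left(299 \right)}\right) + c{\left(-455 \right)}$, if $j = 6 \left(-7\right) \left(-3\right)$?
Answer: $209298 - 455 i \sqrt{455} \approx 2.093 \cdot 10^{5} - 9705.5 i$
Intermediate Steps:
$j = 126$ ($j = \left(-42\right) \left(-3\right) = 126$)
$c{\left(V \right)} = V^{\frac{3}{2}}$
$K{\left(R \right)} = 252 R$ ($K{\left(R \right)} = 126 \left(R + R\right) = 126 \cdot 2 R = 252 R$)
$\left(P + K{\left(299 \right)}\right) + c{\left(-455 \right)} = \left(133950 + 252 \cdot 299\right) + \left(-455\right)^{\frac{3}{2}} = \left(133950 + 75348\right) - 455 i \sqrt{455} = 209298 - 455 i \sqrt{455}$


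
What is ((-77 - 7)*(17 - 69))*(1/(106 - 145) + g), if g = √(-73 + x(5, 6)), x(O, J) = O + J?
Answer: -112 + 4368*I*√62 ≈ -112.0 + 34394.0*I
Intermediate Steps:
x(O, J) = J + O
g = I*√62 (g = √(-73 + (6 + 5)) = √(-73 + 11) = √(-62) = I*√62 ≈ 7.874*I)
((-77 - 7)*(17 - 69))*(1/(106 - 145) + g) = ((-77 - 7)*(17 - 69))*(1/(106 - 145) + I*√62) = (-84*(-52))*(1/(-39) + I*√62) = 4368*(-1/39 + I*√62) = -112 + 4368*I*√62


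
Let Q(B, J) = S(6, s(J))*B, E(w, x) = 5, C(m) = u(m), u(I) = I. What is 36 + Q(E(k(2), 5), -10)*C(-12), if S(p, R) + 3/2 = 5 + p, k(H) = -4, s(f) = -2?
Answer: -534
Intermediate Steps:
C(m) = m
S(p, R) = 7/2 + p (S(p, R) = -3/2 + (5 + p) = 7/2 + p)
Q(B, J) = 19*B/2 (Q(B, J) = (7/2 + 6)*B = 19*B/2)
36 + Q(E(k(2), 5), -10)*C(-12) = 36 + ((19/2)*5)*(-12) = 36 + (95/2)*(-12) = 36 - 570 = -534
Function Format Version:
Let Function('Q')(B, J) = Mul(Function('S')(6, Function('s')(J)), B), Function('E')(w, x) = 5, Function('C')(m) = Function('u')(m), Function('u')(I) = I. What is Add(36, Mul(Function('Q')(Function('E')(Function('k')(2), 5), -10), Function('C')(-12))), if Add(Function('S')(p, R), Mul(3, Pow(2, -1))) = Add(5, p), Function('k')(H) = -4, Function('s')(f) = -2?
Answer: -534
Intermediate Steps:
Function('C')(m) = m
Function('S')(p, R) = Add(Rational(7, 2), p) (Function('S')(p, R) = Add(Rational(-3, 2), Add(5, p)) = Add(Rational(7, 2), p))
Function('Q')(B, J) = Mul(Rational(19, 2), B) (Function('Q')(B, J) = Mul(Add(Rational(7, 2), 6), B) = Mul(Rational(19, 2), B))
Add(36, Mul(Function('Q')(Function('E')(Function('k')(2), 5), -10), Function('C')(-12))) = Add(36, Mul(Mul(Rational(19, 2), 5), -12)) = Add(36, Mul(Rational(95, 2), -12)) = Add(36, -570) = -534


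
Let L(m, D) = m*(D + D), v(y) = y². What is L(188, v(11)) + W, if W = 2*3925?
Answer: 53346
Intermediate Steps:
L(m, D) = 2*D*m (L(m, D) = m*(2*D) = 2*D*m)
W = 7850
L(188, v(11)) + W = 2*11²*188 + 7850 = 2*121*188 + 7850 = 45496 + 7850 = 53346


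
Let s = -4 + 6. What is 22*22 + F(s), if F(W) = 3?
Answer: 487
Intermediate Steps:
s = 2
22*22 + F(s) = 22*22 + 3 = 484 + 3 = 487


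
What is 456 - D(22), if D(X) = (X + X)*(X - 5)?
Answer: -292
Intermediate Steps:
D(X) = 2*X*(-5 + X) (D(X) = (2*X)*(-5 + X) = 2*X*(-5 + X))
456 - D(22) = 456 - 2*22*(-5 + 22) = 456 - 2*22*17 = 456 - 1*748 = 456 - 748 = -292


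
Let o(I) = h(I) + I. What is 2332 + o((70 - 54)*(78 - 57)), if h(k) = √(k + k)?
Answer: 2668 + 4*√42 ≈ 2693.9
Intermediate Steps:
h(k) = √2*√k (h(k) = √(2*k) = √2*√k)
o(I) = I + √2*√I (o(I) = √2*√I + I = I + √2*√I)
2332 + o((70 - 54)*(78 - 57)) = 2332 + ((70 - 54)*(78 - 57) + √2*√((70 - 54)*(78 - 57))) = 2332 + (16*21 + √2*√(16*21)) = 2332 + (336 + √2*√336) = 2332 + (336 + √2*(4*√21)) = 2332 + (336 + 4*√42) = 2668 + 4*√42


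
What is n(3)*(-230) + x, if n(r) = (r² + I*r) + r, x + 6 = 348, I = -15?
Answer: 7932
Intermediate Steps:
x = 342 (x = -6 + 348 = 342)
n(r) = r² - 14*r (n(r) = (r² - 15*r) + r = r² - 14*r)
n(3)*(-230) + x = (3*(-14 + 3))*(-230) + 342 = (3*(-11))*(-230) + 342 = -33*(-230) + 342 = 7590 + 342 = 7932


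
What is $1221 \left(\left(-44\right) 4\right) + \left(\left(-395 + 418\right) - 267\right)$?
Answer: $-215140$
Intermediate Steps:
$1221 \left(\left(-44\right) 4\right) + \left(\left(-395 + 418\right) - 267\right) = 1221 \left(-176\right) + \left(23 - 267\right) = -214896 - 244 = -215140$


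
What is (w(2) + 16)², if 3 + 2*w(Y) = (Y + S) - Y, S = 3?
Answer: 256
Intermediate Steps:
w(Y) = 0 (w(Y) = -3/2 + ((Y + 3) - Y)/2 = -3/2 + ((3 + Y) - Y)/2 = -3/2 + (½)*3 = -3/2 + 3/2 = 0)
(w(2) + 16)² = (0 + 16)² = 16² = 256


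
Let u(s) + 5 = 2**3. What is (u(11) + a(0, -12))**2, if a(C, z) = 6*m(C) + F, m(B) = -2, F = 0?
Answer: 81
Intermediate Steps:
u(s) = 3 (u(s) = -5 + 2**3 = -5 + 8 = 3)
a(C, z) = -12 (a(C, z) = 6*(-2) + 0 = -12 + 0 = -12)
(u(11) + a(0, -12))**2 = (3 - 12)**2 = (-9)**2 = 81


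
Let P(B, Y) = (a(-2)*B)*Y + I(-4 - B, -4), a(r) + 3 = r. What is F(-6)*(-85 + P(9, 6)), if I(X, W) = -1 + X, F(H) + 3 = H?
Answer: 3321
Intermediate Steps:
F(H) = -3 + H
a(r) = -3 + r
P(B, Y) = -5 - B - 5*B*Y (P(B, Y) = ((-3 - 2)*B)*Y + (-1 + (-4 - B)) = (-5*B)*Y + (-5 - B) = -5*B*Y + (-5 - B) = -5 - B - 5*B*Y)
F(-6)*(-85 + P(9, 6)) = (-3 - 6)*(-85 + (-5 - 1*9 - 5*9*6)) = -9*(-85 + (-5 - 9 - 270)) = -9*(-85 - 284) = -9*(-369) = 3321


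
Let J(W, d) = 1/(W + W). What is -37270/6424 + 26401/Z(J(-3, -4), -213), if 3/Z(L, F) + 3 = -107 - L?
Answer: -27941771669/28908 ≈ -9.6658e+5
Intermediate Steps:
J(W, d) = 1/(2*W)
Z(L, F) = 3/(-110 - L) (Z(L, F) = 3/(-3 + (-107 - L)) = 3/(-110 - L))
-37270/6424 + 26401/Z(J(-3, -4), -213) = -37270/6424 + 26401/((-3/(110 + (1/2)/(-3)))) = -37270*1/6424 + 26401/((-3/(110 + (1/2)*(-1/3)))) = -18635/3212 + 26401/((-3/(110 - 1/6))) = -18635/3212 + 26401/((-3/659/6)) = -18635/3212 + 26401/((-3*6/659)) = -18635/3212 + 26401/(-18/659) = -18635/3212 + 26401*(-659/18) = -18635/3212 - 17398259/18 = -27941771669/28908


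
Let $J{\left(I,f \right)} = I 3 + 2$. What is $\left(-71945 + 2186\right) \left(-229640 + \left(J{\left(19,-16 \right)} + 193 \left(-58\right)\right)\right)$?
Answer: $16796223225$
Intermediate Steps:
$J{\left(I,f \right)} = 2 + 3 I$ ($J{\left(I,f \right)} = 3 I + 2 = 2 + 3 I$)
$\left(-71945 + 2186\right) \left(-229640 + \left(J{\left(19,-16 \right)} + 193 \left(-58\right)\right)\right) = \left(-71945 + 2186\right) \left(-229640 + \left(\left(2 + 3 \cdot 19\right) + 193 \left(-58\right)\right)\right) = - 69759 \left(-229640 + \left(\left(2 + 57\right) - 11194\right)\right) = - 69759 \left(-229640 + \left(59 - 11194\right)\right) = - 69759 \left(-229640 - 11135\right) = \left(-69759\right) \left(-240775\right) = 16796223225$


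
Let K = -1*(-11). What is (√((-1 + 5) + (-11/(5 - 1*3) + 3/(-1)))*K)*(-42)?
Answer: -693*I*√2 ≈ -980.05*I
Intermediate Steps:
K = 11
(√((-1 + 5) + (-11/(5 - 1*3) + 3/(-1)))*K)*(-42) = (√((-1 + 5) + (-11/(5 - 1*3) + 3/(-1)))*11)*(-42) = (√(4 + (-11/(5 - 3) + 3*(-1)))*11)*(-42) = (√(4 + (-11/2 - 3))*11)*(-42) = (√(4 - 17/2)*11)*(-42) = (√(-9/2)*11)*(-42) = ((3*I*√2/2)*11)*(-42) = (33*I*√2/2)*(-42) = -693*I*√2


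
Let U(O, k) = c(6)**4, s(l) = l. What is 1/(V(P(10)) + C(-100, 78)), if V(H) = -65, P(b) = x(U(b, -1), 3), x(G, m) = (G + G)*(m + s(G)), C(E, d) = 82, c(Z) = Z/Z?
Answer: 1/17 ≈ 0.058824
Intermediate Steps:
c(Z) = 1
U(O, k) = 1 (U(O, k) = 1**4 = 1)
x(G, m) = 2*G*(G + m) (x(G, m) = (G + G)*(m + G) = (2*G)*(G + m) = 2*G*(G + m))
P(b) = 8 (P(b) = 2*1*(1 + 3) = 2*1*4 = 8)
1/(V(P(10)) + C(-100, 78)) = 1/(-65 + 82) = 1/17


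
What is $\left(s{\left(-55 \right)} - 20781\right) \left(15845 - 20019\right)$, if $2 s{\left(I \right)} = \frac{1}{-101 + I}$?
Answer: $\frac{13531425551}{156} \approx 8.674 \cdot 10^{7}$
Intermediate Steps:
$s{\left(I \right)} = \frac{1}{2 \left(-101 + I\right)}$
$\left(s{\left(-55 \right)} - 20781\right) \left(15845 - 20019\right) = \left(\frac{1}{2 \left(-101 - 55\right)} - 20781\right) \left(15845 - 20019\right) = \left(\frac{1}{2 \left(-156\right)} - 20781\right) \left(-4174\right) = \left(\frac{1}{2} \left(- \frac{1}{156}\right) - 20781\right) \left(-4174\right) = \left(- \frac{1}{312} - 20781\right) \left(-4174\right) = \left(- \frac{6483673}{312}\right) \left(-4174\right) = \frac{13531425551}{156}$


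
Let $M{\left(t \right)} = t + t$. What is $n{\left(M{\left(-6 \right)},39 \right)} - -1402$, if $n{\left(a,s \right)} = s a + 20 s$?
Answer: $1714$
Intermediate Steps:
$M{\left(t \right)} = 2 t$
$n{\left(a,s \right)} = 20 s + a s$ ($n{\left(a,s \right)} = a s + 20 s = 20 s + a s$)
$n{\left(M{\left(-6 \right)},39 \right)} - -1402 = 39 \left(20 + 2 \left(-6\right)\right) - -1402 = 39 \left(20 - 12\right) + 1402 = 39 \cdot 8 + 1402 = 312 + 1402 = 1714$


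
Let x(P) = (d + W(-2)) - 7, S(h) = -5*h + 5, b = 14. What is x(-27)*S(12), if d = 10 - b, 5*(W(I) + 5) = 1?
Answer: 869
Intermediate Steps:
W(I) = -24/5 (W(I) = -5 + (⅕)*1 = -5 + ⅕ = -24/5)
d = -4 (d = 10 - 1*14 = 10 - 14 = -4)
S(h) = 5 - 5*h
x(P) = -79/5 (x(P) = (-4 - 24/5) - 7 = -44/5 - 7 = -79/5)
x(-27)*S(12) = -79*(5 - 5*12)/5 = -79*(5 - 60)/5 = -79/5*(-55) = 869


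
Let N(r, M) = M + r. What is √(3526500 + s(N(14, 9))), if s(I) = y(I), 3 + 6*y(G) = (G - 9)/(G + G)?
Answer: √16789664361/69 ≈ 1877.9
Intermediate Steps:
y(G) = -½ + (-9 + G)/(12*G) (y(G) = -½ + ((G - 9)/(G + G))/6 = -½ + ((-9 + G)/((2*G)))/6 = -½ + ((-9 + G)*(1/(2*G)))/6 = -½ + ((-9 + G)/(2*G))/6 = -½ + (-9 + G)/(12*G))
s(I) = (-9 - 5*I)/(12*I)
√(3526500 + s(N(14, 9))) = √(3526500 + (-9 - 5*(9 + 14))/(12*(9 + 14))) = √(3526500 + (1/12)*(-9 - 5*23)/23) = √(3526500 + (1/12)*(1/23)*(-9 - 115)) = √(3526500 + (1/12)*(1/23)*(-124)) = √(3526500 - 31/69) = √(243328469/69) = √16789664361/69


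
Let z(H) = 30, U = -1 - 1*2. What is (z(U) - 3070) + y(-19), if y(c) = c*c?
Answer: -2679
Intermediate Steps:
U = -3 (U = -1 - 2 = -3)
y(c) = c²
(z(U) - 3070) + y(-19) = (30 - 3070) + (-19)² = -3040 + 361 = -2679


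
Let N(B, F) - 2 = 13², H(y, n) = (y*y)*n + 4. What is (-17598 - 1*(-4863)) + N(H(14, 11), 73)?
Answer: -12564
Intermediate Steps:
H(y, n) = 4 + n*y² (H(y, n) = y²*n + 4 = n*y² + 4 = 4 + n*y²)
N(B, F) = 171 (N(B, F) = 2 + 13² = 2 + 169 = 171)
(-17598 - 1*(-4863)) + N(H(14, 11), 73) = (-17598 - 1*(-4863)) + 171 = (-17598 + 4863) + 171 = -12735 + 171 = -12564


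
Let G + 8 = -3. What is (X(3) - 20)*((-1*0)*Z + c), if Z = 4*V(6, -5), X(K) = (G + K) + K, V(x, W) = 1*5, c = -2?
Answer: 50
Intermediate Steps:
G = -11 (G = -8 - 3 = -11)
V(x, W) = 5
X(K) = -11 + 2*K (X(K) = (-11 + K) + K = -11 + 2*K)
Z = 20 (Z = 4*5 = 20)
(X(3) - 20)*((-1*0)*Z + c) = ((-11 + 2*3) - 20)*(-1*0*20 - 2) = ((-11 + 6) - 20)*(0*20 - 2) = (-5 - 20)*(0 - 2) = -25*(-2) = 50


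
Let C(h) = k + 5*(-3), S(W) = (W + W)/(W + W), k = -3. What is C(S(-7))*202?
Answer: -3636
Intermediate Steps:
S(W) = 1 (S(W) = (2*W)/((2*W)) = (2*W)*(1/(2*W)) = 1)
C(h) = -18 (C(h) = -3 + 5*(-3) = -3 - 15 = -18)
C(S(-7))*202 = -18*202 = -3636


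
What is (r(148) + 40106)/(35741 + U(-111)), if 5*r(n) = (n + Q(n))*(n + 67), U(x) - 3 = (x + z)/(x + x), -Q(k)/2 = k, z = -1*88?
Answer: 7490724/7935367 ≈ 0.94397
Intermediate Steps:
z = -88
Q(k) = -2*k
U(x) = 3 + (-88 + x)/(2*x) (U(x) = 3 + (x - 88)/(x + x) = 3 + (-88 + x)/((2*x)) = 3 + (-88 + x)*(1/(2*x)) = 3 + (-88 + x)/(2*x))
r(n) = -n*(67 + n)/5 (r(n) = ((n - 2*n)*(n + 67))/5 = ((-n)*(67 + n))/5 = (-n*(67 + n))/5 = -n*(67 + n)/5)
(r(148) + 40106)/(35741 + U(-111)) = ((⅕)*148*(-67 - 1*148) + 40106)/(35741 + (7/2 - 44/(-111))) = ((⅕)*148*(-67 - 148) + 40106)/(35741 + (7/2 - 44*(-1/111))) = ((⅕)*148*(-215) + 40106)/(35741 + (7/2 + 44/111)) = (-6364 + 40106)/(35741 + 865/222) = 33742/(7935367/222) = 33742*(222/7935367) = 7490724/7935367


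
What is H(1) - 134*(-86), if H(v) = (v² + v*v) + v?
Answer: 11527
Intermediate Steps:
H(v) = v + 2*v² (H(v) = (v² + v²) + v = 2*v² + v = v + 2*v²)
H(1) - 134*(-86) = 1*(1 + 2*1) - 134*(-86) = 1*(1 + 2) + 11524 = 1*3 + 11524 = 3 + 11524 = 11527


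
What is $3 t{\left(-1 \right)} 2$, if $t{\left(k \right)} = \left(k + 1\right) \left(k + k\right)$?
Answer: $0$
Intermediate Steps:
$t{\left(k \right)} = 2 k \left(1 + k\right)$ ($t{\left(k \right)} = \left(1 + k\right) 2 k = 2 k \left(1 + k\right)$)
$3 t{\left(-1 \right)} 2 = 3 \cdot 2 \left(-1\right) \left(1 - 1\right) 2 = 3 \cdot 2 \left(-1\right) 0 \cdot 2 = 3 \cdot 0 \cdot 2 = 0 \cdot 2 = 0$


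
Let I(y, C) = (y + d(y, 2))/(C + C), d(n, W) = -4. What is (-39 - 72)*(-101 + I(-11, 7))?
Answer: 158619/14 ≈ 11330.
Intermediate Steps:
I(y, C) = (-4 + y)/(2*C) (I(y, C) = (y - 4)/(C + C) = (-4 + y)/((2*C)) = (-4 + y)*(1/(2*C)) = (-4 + y)/(2*C))
(-39 - 72)*(-101 + I(-11, 7)) = (-39 - 72)*(-101 + (½)*(-4 - 11)/7) = -111*(-101 + (½)*(⅐)*(-15)) = -111*(-101 - 15/14) = -111*(-1429/14) = 158619/14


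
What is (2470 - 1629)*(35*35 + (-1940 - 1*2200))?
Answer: -2451515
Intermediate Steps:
(2470 - 1629)*(35*35 + (-1940 - 1*2200)) = 841*(1225 + (-1940 - 2200)) = 841*(1225 - 4140) = 841*(-2915) = -2451515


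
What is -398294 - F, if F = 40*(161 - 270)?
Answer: -393934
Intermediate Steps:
F = -4360 (F = 40*(-109) = -4360)
-398294 - F = -398294 - 1*(-4360) = -398294 + 4360 = -393934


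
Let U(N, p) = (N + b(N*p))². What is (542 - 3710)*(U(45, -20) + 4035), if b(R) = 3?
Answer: -20081952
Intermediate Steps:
U(N, p) = (3 + N)² (U(N, p) = (N + 3)² = (3 + N)²)
(542 - 3710)*(U(45, -20) + 4035) = (542 - 3710)*((3 + 45)² + 4035) = -3168*(48² + 4035) = -3168*(2304 + 4035) = -3168*6339 = -20081952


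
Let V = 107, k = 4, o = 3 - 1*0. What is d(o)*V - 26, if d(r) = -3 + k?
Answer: 81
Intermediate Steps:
o = 3 (o = 3 + 0 = 3)
d(r) = 1 (d(r) = -3 + 4 = 1)
d(o)*V - 26 = 1*107 - 26 = 107 - 26 = 81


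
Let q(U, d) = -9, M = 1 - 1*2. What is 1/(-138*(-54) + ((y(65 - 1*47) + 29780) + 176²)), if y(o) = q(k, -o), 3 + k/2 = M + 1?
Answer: 1/68199 ≈ 1.4663e-5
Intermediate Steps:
M = -1 (M = 1 - 2 = -1)
k = -6 (k = -6 + 2*(-1 + 1) = -6 + 2*0 = -6 + 0 = -6)
y(o) = -9
1/(-138*(-54) + ((y(65 - 1*47) + 29780) + 176²)) = 1/(-138*(-54) + ((-9 + 29780) + 176²)) = 1/(7452 + (29771 + 30976)) = 1/(7452 + 60747) = 1/68199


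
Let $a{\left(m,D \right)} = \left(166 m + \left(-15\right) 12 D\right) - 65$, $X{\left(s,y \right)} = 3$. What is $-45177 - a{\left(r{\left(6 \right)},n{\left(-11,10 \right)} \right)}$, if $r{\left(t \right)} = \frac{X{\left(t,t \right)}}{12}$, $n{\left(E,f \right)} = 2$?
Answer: $- \frac{89587}{2} \approx -44794.0$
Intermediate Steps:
$r{\left(t \right)} = \frac{1}{4}$ ($r{\left(t \right)} = \frac{3}{12} = 3 \cdot \frac{1}{12} = \frac{1}{4}$)
$a{\left(m,D \right)} = -65 - 180 D + 166 m$ ($a{\left(m,D \right)} = \left(166 m - 180 D\right) - 65 = \left(- 180 D + 166 m\right) - 65 = -65 - 180 D + 166 m$)
$-45177 - a{\left(r{\left(6 \right)},n{\left(-11,10 \right)} \right)} = -45177 - \left(-65 - 360 + 166 \cdot \frac{1}{4}\right) = -45177 - \left(-65 - 360 + \frac{83}{2}\right) = -45177 - - \frac{767}{2} = -45177 + \frac{767}{2} = - \frac{89587}{2}$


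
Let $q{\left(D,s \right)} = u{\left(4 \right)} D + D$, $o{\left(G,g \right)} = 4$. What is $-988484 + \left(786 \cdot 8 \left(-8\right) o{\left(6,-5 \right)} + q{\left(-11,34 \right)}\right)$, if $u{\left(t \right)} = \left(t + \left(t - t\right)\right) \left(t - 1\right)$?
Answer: $-1189843$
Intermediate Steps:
$u{\left(t \right)} = t \left(-1 + t\right)$ ($u{\left(t \right)} = \left(t + 0\right) \left(-1 + t\right) = t \left(-1 + t\right)$)
$q{\left(D,s \right)} = 13 D$ ($q{\left(D,s \right)} = 4 \left(-1 + 4\right) D + D = 4 \cdot 3 D + D = 12 D + D = 13 D$)
$-988484 + \left(786 \cdot 8 \left(-8\right) o{\left(6,-5 \right)} + q{\left(-11,34 \right)}\right) = -988484 + \left(786 \cdot 8 \left(-8\right) 4 + 13 \left(-11\right)\right) = -988484 + \left(786 \left(\left(-64\right) 4\right) - 143\right) = -988484 + \left(786 \left(-256\right) - 143\right) = -988484 - 201359 = -1189843$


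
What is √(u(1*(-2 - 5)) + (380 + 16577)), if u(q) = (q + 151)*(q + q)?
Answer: √14941 ≈ 122.23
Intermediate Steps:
u(q) = 2*q*(151 + q) (u(q) = (151 + q)*(2*q) = 2*q*(151 + q))
√(u(1*(-2 - 5)) + (380 + 16577)) = √(2*(1*(-2 - 5))*(151 + 1*(-2 - 5)) + (380 + 16577)) = √(2*(1*(-7))*(151 + 1*(-7)) + 16957) = √(2*(-7)*(151 - 7) + 16957) = √(2*(-7)*144 + 16957) = √(-2016 + 16957) = √14941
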